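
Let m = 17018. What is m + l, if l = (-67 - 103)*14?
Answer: 14638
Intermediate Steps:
l = -2380 (l = -170*14 = -2380)
m + l = 17018 - 2380 = 14638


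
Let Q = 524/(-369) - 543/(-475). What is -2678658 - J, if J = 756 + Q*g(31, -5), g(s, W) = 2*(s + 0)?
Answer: -469631279804/175275 ≈ -2.6794e+6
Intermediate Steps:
g(s, W) = 2*s
Q = -48533/175275 (Q = 524*(-1/369) - 543*(-1/475) = -524/369 + 543/475 = -48533/175275 ≈ -0.27690)
J = 129498854/175275 (J = 756 - 97066*31/175275 = 756 - 48533/175275*62 = 756 - 3009046/175275 = 129498854/175275 ≈ 738.83)
-2678658 - J = -2678658 - 1*129498854/175275 = -2678658 - 129498854/175275 = -469631279804/175275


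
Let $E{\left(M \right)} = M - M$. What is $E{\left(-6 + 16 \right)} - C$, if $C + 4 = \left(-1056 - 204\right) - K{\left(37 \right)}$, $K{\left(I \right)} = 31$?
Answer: $1295$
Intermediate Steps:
$E{\left(M \right)} = 0$
$C = -1295$ ($C = -4 - 1291 = -1295$)
$E{\left(-6 + 16 \right)} - C = 0 - -1295 = 0 + 1295 = 1295$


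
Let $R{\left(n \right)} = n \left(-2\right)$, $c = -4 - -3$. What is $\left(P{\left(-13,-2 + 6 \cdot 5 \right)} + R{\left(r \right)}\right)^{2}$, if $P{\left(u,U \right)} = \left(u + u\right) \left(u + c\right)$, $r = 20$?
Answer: $104976$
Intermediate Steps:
$c = -1$ ($c = -4 + 3 = -1$)
$P{\left(u,U \right)} = 2 u \left(-1 + u\right)$ ($P{\left(u,U \right)} = \left(u + u\right) \left(u - 1\right) = 2 u \left(-1 + u\right)$)
$R{\left(n \right)} = - 2 n$
$\left(P{\left(-13,-2 + 6 \cdot 5 \right)} + R{\left(r \right)}\right)^{2} = \left(2 \left(-13\right) \left(-1 - 13\right) - 40\right)^{2} = \left(2 \left(-13\right) \left(-14\right) - 40\right)^{2} = \left(364 - 40\right)^{2} = 324^{2} = 104976$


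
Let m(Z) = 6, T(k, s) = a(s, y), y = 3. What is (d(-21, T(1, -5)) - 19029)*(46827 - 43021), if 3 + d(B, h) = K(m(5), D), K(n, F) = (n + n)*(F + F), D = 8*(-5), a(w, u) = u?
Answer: -76089552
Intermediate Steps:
T(k, s) = 3
D = -40
K(n, F) = 4*F*n (K(n, F) = (2*n)*(2*F) = 4*F*n)
d(B, h) = -963 (d(B, h) = -3 + 4*(-40)*6 = -3 - 960 = -963)
(d(-21, T(1, -5)) - 19029)*(46827 - 43021) = (-963 - 19029)*(46827 - 43021) = -19992*3806 = -76089552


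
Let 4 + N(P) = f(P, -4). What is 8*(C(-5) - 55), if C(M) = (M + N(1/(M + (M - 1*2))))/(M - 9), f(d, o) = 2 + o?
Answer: -3036/7 ≈ -433.71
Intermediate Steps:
N(P) = -6 (N(P) = -4 + (2 - 4) = -4 - 2 = -6)
C(M) = (-6 + M)/(-9 + M) (C(M) = (M - 6)/(M - 9) = (-6 + M)/(-9 + M))
8*(C(-5) - 55) = 8*((-6 - 5)/(-9 - 5) - 55) = 8*(-11/(-14) - 55) = 8*(-1/14*(-11) - 55) = 8*(11/14 - 55) = 8*(-759/14) = -3036/7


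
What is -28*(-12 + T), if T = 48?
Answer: -1008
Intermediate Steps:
-28*(-12 + T) = -28*(-12 + 48) = -28*36 = -1008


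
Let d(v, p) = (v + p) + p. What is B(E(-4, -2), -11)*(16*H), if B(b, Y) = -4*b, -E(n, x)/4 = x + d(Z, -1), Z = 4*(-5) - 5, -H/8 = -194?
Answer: -11522048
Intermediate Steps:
H = 1552 (H = -8*(-194) = 1552)
Z = -25 (Z = -20 - 5 = -25)
d(v, p) = v + 2*p (d(v, p) = (p + v) + p = v + 2*p)
E(n, x) = 108 - 4*x (E(n, x) = -4*(x + (-25 + 2*(-1))) = -4*(x + (-25 - 2)) = -4*(x - 27) = -4*(-27 + x) = 108 - 4*x)
B(E(-4, -2), -11)*(16*H) = (-4*(108 - 4*(-2)))*(16*1552) = -4*(108 + 8)*24832 = -4*116*24832 = -464*24832 = -11522048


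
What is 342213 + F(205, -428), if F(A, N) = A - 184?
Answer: 342234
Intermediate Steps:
F(A, N) = -184 + A
342213 + F(205, -428) = 342213 + (-184 + 205) = 342213 + 21 = 342234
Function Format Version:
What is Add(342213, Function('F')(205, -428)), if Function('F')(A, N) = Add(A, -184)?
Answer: 342234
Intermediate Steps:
Function('F')(A, N) = Add(-184, A)
Add(342213, Function('F')(205, -428)) = Add(342213, Add(-184, 205)) = Add(342213, 21) = 342234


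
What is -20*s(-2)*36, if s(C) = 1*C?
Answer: 1440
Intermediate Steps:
s(C) = C
-20*s(-2)*36 = -20*(-2)*36 = 40*36 = 1440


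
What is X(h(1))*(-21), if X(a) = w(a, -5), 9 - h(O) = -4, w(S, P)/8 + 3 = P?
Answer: 1344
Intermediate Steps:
w(S, P) = -24 + 8*P
h(O) = 13 (h(O) = 9 - 1*(-4) = 9 + 4 = 13)
X(a) = -64 (X(a) = -24 + 8*(-5) = -24 - 40 = -64)
X(h(1))*(-21) = -64*(-21) = 1344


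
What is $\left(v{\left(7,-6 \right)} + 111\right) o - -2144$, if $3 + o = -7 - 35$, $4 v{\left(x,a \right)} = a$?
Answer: $- \frac{5567}{2} \approx -2783.5$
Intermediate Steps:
$v{\left(x,a \right)} = \frac{a}{4}$
$o = -45$ ($o = -3 - 42 = -45$)
$\left(v{\left(7,-6 \right)} + 111\right) o - -2144 = \left(\frac{1}{4} \left(-6\right) + 111\right) \left(-45\right) - -2144 = \left(- \frac{3}{2} + 111\right) \left(-45\right) + 2144 = \frac{219}{2} \left(-45\right) + 2144 = - \frac{9855}{2} + 2144 = - \frac{5567}{2}$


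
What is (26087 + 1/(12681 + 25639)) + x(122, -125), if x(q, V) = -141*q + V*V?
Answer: 939223201/38320 ≈ 24510.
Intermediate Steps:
x(q, V) = V**2 - 141*q (x(q, V) = -141*q + V**2 = V**2 - 141*q)
(26087 + 1/(12681 + 25639)) + x(122, -125) = (26087 + 1/(12681 + 25639)) + ((-125)**2 - 141*122) = (26087 + 1/38320) + (15625 - 17202) = (26087 + 1/38320) - 1577 = 999653841/38320 - 1577 = 939223201/38320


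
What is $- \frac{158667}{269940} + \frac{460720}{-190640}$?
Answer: $- \frac{644229307}{214422340} \approx -3.0045$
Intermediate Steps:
$- \frac{158667}{269940} + \frac{460720}{-190640} = \left(-158667\right) \frac{1}{269940} + 460720 \left(- \frac{1}{190640}\right) = - \frac{52889}{89980} - \frac{5759}{2383} = - \frac{644229307}{214422340}$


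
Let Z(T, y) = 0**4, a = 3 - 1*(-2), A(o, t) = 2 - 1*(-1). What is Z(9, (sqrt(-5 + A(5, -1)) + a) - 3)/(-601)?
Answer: 0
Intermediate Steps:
A(o, t) = 3 (A(o, t) = 2 + 1 = 3)
a = 5 (a = 3 + 2 = 5)
Z(T, y) = 0
Z(9, (sqrt(-5 + A(5, -1)) + a) - 3)/(-601) = 0/(-601) = 0*(-1/601) = 0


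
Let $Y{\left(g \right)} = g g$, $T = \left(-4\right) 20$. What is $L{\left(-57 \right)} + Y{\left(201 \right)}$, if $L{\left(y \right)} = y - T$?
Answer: $40424$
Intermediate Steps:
$T = -80$
$L{\left(y \right)} = 80 + y$ ($L{\left(y \right)} = y - -80 = y + 80 = 80 + y$)
$Y{\left(g \right)} = g^{2}$
$L{\left(-57 \right)} + Y{\left(201 \right)} = \left(80 - 57\right) + 201^{2} = 23 + 40401 = 40424$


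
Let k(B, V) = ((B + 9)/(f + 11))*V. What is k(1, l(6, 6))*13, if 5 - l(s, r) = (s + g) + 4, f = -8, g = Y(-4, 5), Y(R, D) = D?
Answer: -1300/3 ≈ -433.33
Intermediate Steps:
g = 5
l(s, r) = -4 - s (l(s, r) = 5 - ((s + 5) + 4) = 5 - ((5 + s) + 4) = 5 - (9 + s) = 5 + (-9 - s) = -4 - s)
k(B, V) = V*(3 + B/3) (k(B, V) = ((B + 9)/(-8 + 11))*V = ((9 + B)/3)*V = ((9 + B)*(⅓))*V = (3 + B/3)*V = V*(3 + B/3))
k(1, l(6, 6))*13 = ((-4 - 1*6)*(9 + 1)/3)*13 = ((⅓)*(-4 - 6)*10)*13 = ((⅓)*(-10)*10)*13 = -100/3*13 = -1300/3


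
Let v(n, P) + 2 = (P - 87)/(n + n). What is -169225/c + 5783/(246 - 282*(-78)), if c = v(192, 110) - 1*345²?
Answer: 341931666787/203320105098 ≈ 1.6817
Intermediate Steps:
v(n, P) = -2 + (-87 + P)/(2*n) (v(n, P) = -2 + (P - 87)/(n + n) = -2 + (-87 + P)/((2*n)) = -2 + (-87 + P)*(1/(2*n)) = -2 + (-87 + P)/(2*n))
c = -45706345/384 (c = (½)*(-87 + 110 - 4*192)/192 - 1*345² = (½)*(1/192)*(-87 + 110 - 768) - 1*119025 = (½)*(1/192)*(-745) - 119025 = -745/384 - 119025 = -45706345/384 ≈ -1.1903e+5)
-169225/c + 5783/(246 - 282*(-78)) = -169225/(-45706345/384) + 5783/(246 - 282*(-78)) = -169225*(-384/45706345) + 5783/(246 + 21996) = 12996480/9141269 + 5783/22242 = 341931666787/203320105098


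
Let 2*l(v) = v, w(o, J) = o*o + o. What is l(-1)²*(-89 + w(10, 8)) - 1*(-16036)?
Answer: 64165/4 ≈ 16041.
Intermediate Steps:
w(o, J) = o + o² (w(o, J) = o² + o = o + o²)
l(v) = v/2
l(-1)²*(-89 + w(10, 8)) - 1*(-16036) = ((½)*(-1))²*(-89 + 10*(1 + 10)) - 1*(-16036) = (-½)²*(-89 + 10*11) + 16036 = (-89 + 110)/4 + 16036 = (¼)*21 + 16036 = 21/4 + 16036 = 64165/4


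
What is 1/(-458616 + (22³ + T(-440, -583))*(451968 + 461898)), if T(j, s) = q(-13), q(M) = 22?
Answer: 1/9750491604 ≈ 1.0256e-10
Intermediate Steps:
T(j, s) = 22
1/(-458616 + (22³ + T(-440, -583))*(451968 + 461898)) = 1/(-458616 + (22³ + 22)*(451968 + 461898)) = 1/(-458616 + (10648 + 22)*913866) = 1/(-458616 + 10670*913866) = 1/(-458616 + 9750950220) = 1/9750491604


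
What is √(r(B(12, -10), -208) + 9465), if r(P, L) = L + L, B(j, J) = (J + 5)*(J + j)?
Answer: √9049 ≈ 95.126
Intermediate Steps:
B(j, J) = (5 + J)*(J + j)
r(P, L) = 2*L
√(r(B(12, -10), -208) + 9465) = √(2*(-208) + 9465) = √(-416 + 9465) = √9049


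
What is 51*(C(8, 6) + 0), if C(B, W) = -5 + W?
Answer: 51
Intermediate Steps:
51*(C(8, 6) + 0) = 51*((-5 + 6) + 0) = 51*(1 + 0) = 51*1 = 51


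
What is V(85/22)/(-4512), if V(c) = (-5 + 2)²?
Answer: -3/1504 ≈ -0.0019947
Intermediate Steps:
V(c) = 9 (V(c) = (-3)² = 9)
V(85/22)/(-4512) = 9/(-4512) = 9*(-1/4512) = -3/1504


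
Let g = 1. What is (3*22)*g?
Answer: 66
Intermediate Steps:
(3*22)*g = (3*22)*1 = 66*1 = 66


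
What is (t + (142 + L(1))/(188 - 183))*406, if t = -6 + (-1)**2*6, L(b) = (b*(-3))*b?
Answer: 56434/5 ≈ 11287.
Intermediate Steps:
L(b) = -3*b**2 (L(b) = (-3*b)*b = -3*b**2)
t = 0 (t = -6 + 1*6 = -6 + 6 = 0)
(t + (142 + L(1))/(188 - 183))*406 = (0 + (142 - 3*1**2)/(188 - 183))*406 = (0 + (142 - 3*1)/5)*406 = (0 + (142 - 3)*(1/5))*406 = (0 + 139*(1/5))*406 = (0 + 139/5)*406 = (139/5)*406 = 56434/5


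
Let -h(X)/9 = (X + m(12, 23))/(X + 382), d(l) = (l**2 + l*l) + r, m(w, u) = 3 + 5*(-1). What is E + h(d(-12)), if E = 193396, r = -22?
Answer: 580177/3 ≈ 1.9339e+5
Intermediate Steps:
m(w, u) = -2 (m(w, u) = 3 - 5 = -2)
d(l) = -22 + 2*l**2 (d(l) = (l**2 + l*l) - 22 = (l**2 + l**2) - 22 = 2*l**2 - 22 = -22 + 2*l**2)
h(X) = -9*(-2 + X)/(382 + X) (h(X) = -9*(X - 2)/(X + 382) = -9*(-2 + X)/(382 + X))
E + h(d(-12)) = 193396 + 9*(2 - (-22 + 2*(-12)**2))/(382 + (-22 + 2*(-12)**2)) = 193396 + 9*(2 - (-22 + 2*144))/(382 + (-22 + 2*144)) = 193396 + 9*(2 - (-22 + 288))/(382 + (-22 + 288)) = 193396 + 9*(2 - 1*266)/(382 + 266) = 193396 + 9*(2 - 266)/648 = 193396 + 9*(1/648)*(-264) = 193396 - 11/3 = 580177/3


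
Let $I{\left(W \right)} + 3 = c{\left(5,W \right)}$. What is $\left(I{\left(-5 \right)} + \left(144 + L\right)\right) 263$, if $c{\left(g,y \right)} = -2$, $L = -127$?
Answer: $3156$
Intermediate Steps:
$I{\left(W \right)} = -5$ ($I{\left(W \right)} = -3 - 2 = -5$)
$\left(I{\left(-5 \right)} + \left(144 + L\right)\right) 263 = \left(-5 + \left(144 - 127\right)\right) 263 = \left(-5 + 17\right) 263 = 12 \cdot 263 = 3156$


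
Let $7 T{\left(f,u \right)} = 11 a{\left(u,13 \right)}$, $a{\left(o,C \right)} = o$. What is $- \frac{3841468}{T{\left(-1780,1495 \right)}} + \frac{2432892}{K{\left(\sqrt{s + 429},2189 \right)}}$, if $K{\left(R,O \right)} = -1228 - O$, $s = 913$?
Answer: $- \frac{43964327344}{18730855} \approx -2347.2$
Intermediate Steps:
$T{\left(f,u \right)} = \frac{11 u}{7}$
$- \frac{3841468}{T{\left(-1780,1495 \right)}} + \frac{2432892}{K{\left(\sqrt{s + 429},2189 \right)}} = - \frac{3841468}{\frac{11}{7} \cdot 1495} + \frac{2432892}{-1228 - 2189} = - \frac{3841468}{\frac{16445}{7}} + \frac{2432892}{-1228 - 2189} = \left(-3841468\right) \frac{7}{16445} + \frac{2432892}{-3417} = - \frac{26890276}{16445} + 2432892 \left(- \frac{1}{3417}\right) = - \frac{26890276}{16445} - \frac{810964}{1139} = - \frac{43964327344}{18730855}$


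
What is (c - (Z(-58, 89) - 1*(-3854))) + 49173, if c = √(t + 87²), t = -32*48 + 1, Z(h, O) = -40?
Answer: 45359 + √6034 ≈ 45437.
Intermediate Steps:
t = -1535 (t = -1536 + 1 = -1535)
c = √6034 (c = √(-1535 + 87²) = √(-1535 + 7569) = √6034 ≈ 77.679)
(c - (Z(-58, 89) - 1*(-3854))) + 49173 = (√6034 - (-40 - 1*(-3854))) + 49173 = (√6034 - (-40 + 3854)) + 49173 = (√6034 - 1*3814) + 49173 = (√6034 - 3814) + 49173 = (-3814 + √6034) + 49173 = 45359 + √6034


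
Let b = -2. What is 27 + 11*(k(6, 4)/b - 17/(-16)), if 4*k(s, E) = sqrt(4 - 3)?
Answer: 597/16 ≈ 37.313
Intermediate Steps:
k(s, E) = 1/4 (k(s, E) = sqrt(4 - 3)/4 = sqrt(1)/4 = (1/4)*1 = 1/4)
27 + 11*(k(6, 4)/b - 17/(-16)) = 27 + 11*((1/4)/(-2) - 17/(-16)) = 27 + 11*((1/4)*(-1/2) - 17*(-1/16)) = 27 + 11*(-1/8 + 17/16) = 27 + 11*(15/16) = 27 + 165/16 = 597/16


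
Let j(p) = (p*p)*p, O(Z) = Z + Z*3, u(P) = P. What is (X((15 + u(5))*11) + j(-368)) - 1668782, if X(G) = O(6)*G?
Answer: -51499534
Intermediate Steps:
O(Z) = 4*Z (O(Z) = Z + 3*Z = 4*Z)
j(p) = p³ (j(p) = p²*p = p³)
X(G) = 24*G (X(G) = (4*6)*G = 24*G)
(X((15 + u(5))*11) + j(-368)) - 1668782 = (24*((15 + 5)*11) + (-368)³) - 1668782 = (24*(20*11) - 49836032) - 1668782 = (24*220 - 49836032) - 1668782 = (5280 - 49836032) - 1668782 = -49830752 - 1668782 = -51499534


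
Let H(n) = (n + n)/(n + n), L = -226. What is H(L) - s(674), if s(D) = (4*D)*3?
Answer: -8087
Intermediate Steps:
H(n) = 1 (H(n) = (2*n)/((2*n)) = (2*n)*(1/(2*n)) = 1)
s(D) = 12*D
H(L) - s(674) = 1 - 12*674 = 1 - 1*8088 = 1 - 8088 = -8087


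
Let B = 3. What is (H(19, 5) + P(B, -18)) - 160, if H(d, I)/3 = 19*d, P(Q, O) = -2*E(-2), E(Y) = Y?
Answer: 927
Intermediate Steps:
P(Q, O) = 4 (P(Q, O) = -2*(-2) = 4)
H(d, I) = 57*d (H(d, I) = 3*(19*d) = 57*d)
(H(19, 5) + P(B, -18)) - 160 = (57*19 + 4) - 160 = (1083 + 4) - 160 = 1087 - 160 = 927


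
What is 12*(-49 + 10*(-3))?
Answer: -948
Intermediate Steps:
12*(-49 + 10*(-3)) = 12*(-49 - 30) = 12*(-79) = -948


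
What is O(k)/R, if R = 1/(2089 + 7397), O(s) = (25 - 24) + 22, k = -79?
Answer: 218178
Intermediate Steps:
O(s) = 23 (O(s) = 1 + 22 = 23)
R = 1/9486 ≈ 0.00010542
O(k)/R = 23/(1/9486) = 23*9486 = 218178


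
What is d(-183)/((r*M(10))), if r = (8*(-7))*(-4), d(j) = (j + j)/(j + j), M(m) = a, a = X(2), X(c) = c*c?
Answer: 1/896 ≈ 0.0011161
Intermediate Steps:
X(c) = c**2
a = 4 (a = 2**2 = 4)
M(m) = 4
d(j) = 1 (d(j) = (2*j)/((2*j)) = (2*j)*(1/(2*j)) = 1)
r = 224 (r = -56*(-4) = 224)
d(-183)/((r*M(10))) = 1/(224*4) = 1/896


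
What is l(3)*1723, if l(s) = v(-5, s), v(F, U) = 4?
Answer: 6892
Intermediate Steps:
l(s) = 4
l(3)*1723 = 4*1723 = 6892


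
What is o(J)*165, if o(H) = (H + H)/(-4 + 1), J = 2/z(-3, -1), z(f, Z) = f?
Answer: 220/3 ≈ 73.333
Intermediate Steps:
J = -2/3 (J = 2/(-3) = 2*(-1/3) = -2/3 ≈ -0.66667)
o(H) = -2*H/3 (o(H) = (2*H)/(-3) = (2*H)*(-1/3) = -2*H/3)
o(J)*165 = -2/3*(-2/3)*165 = (4/9)*165 = 220/3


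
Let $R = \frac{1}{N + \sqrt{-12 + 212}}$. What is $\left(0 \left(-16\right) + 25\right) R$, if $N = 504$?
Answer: $\frac{1575}{31727} - \frac{125 \sqrt{2}}{126908} \approx 0.048249$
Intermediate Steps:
$R = \frac{1}{504 + 10 \sqrt{2}}$ ($R = \frac{1}{504 + \sqrt{-12 + 212}} = \frac{1}{504 + \sqrt{200}} = \frac{1}{504 + 10 \sqrt{2}} \approx 0.00193$)
$\left(0 \left(-16\right) + 25\right) R = \left(0 \left(-16\right) + 25\right) \left(\frac{63}{31727} - \frac{5 \sqrt{2}}{126908}\right) = \left(0 + 25\right) \left(\frac{63}{31727} - \frac{5 \sqrt{2}}{126908}\right) = 25 \left(\frac{63}{31727} - \frac{5 \sqrt{2}}{126908}\right) = \frac{1575}{31727} - \frac{125 \sqrt{2}}{126908}$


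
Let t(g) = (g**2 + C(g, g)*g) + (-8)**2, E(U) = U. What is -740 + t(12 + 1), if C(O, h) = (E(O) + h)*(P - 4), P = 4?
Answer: -507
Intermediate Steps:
C(O, h) = 0 (C(O, h) = (O + h)*(4 - 4) = (O + h)*0 = 0)
t(g) = 64 + g**2 (t(g) = (g**2 + 0*g) + (-8)**2 = (g**2 + 0) + 64 = g**2 + 64 = 64 + g**2)
-740 + t(12 + 1) = -740 + (64 + (12 + 1)**2) = -740 + (64 + 13**2) = -740 + (64 + 169) = -740 + 233 = -507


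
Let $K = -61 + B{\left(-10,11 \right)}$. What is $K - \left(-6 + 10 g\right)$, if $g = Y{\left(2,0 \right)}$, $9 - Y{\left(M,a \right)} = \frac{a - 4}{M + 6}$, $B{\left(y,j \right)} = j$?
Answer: $-139$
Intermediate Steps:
$Y{\left(M,a \right)} = 9 - \frac{-4 + a}{6 + M}$ ($Y{\left(M,a \right)} = 9 - \frac{a - 4}{M + 6} = 9 - \frac{-4 + a}{6 + M}$)
$K = -50$ ($K = -61 + 11 = -50$)
$g = \frac{19}{2}$ ($g = \frac{58 - 0 + 9 \cdot 2}{6 + 2} = \frac{58 + 0 + 18}{8} = \frac{1}{8} \cdot 76 = \frac{19}{2} \approx 9.5$)
$K - \left(-6 + 10 g\right) = -50 + \left(\left(4 - -2\right) - 95\right) = -50 + \left(\left(4 + 2\right) - 95\right) = -50 + \left(6 - 95\right) = -50 - 89 = -139$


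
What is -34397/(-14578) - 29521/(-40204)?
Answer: 906627063/293046956 ≈ 3.0938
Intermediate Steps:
-34397/(-14578) - 29521/(-40204) = -34397*(-1/14578) - 29521*(-1/40204) = 34397/14578 + 29521/40204 = 906627063/293046956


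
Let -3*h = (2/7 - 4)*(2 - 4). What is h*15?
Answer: -260/7 ≈ -37.143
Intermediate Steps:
h = -52/21 (h = -(2/7 - 4)*(2 - 4)/3 = -(2*(⅐) - 4)*(-2)/3 = -(2/7 - 4)*(-2)/3 = -(-26)*(-2)/21 = -⅓*52/7 = -52/21 ≈ -2.4762)
h*15 = -52/21*15 = -260/7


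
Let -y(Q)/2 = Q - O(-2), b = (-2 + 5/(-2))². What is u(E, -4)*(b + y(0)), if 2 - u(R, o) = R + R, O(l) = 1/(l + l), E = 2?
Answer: -79/2 ≈ -39.500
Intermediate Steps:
O(l) = 1/(2*l)
b = 81/4 (b = (-2 + 5*(-½))² = (-2 - 5/2)² = (-9/2)² = 81/4 ≈ 20.250)
u(R, o) = 2 - 2*R (u(R, o) = 2 - (R + R) = 2 - 2*R)
y(Q) = -½ - 2*Q (y(Q) = -2*(Q - 1/(2*(-2))) = -2*(Q - (-1)/(2*2)) = -2*(Q - 1*(-¼)) = -2*(Q + ¼) = -2*(¼ + Q) = -½ - 2*Q)
u(E, -4)*(b + y(0)) = (2 - 2*2)*(81/4 + (-½ - 2*0)) = (2 - 4)*(81/4 + (-½ + 0)) = -2*(81/4 - ½) = -2*79/4 = -79/2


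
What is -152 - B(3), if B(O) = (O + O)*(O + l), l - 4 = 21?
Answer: -320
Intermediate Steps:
l = 25 (l = 4 + 21 = 25)
B(O) = 2*O*(25 + O) (B(O) = (O + O)*(O + 25) = (2*O)*(25 + O) = 2*O*(25 + O))
-152 - B(3) = -152 - 2*3*(25 + 3) = -152 - 2*3*28 = -152 - 1*168 = -152 - 168 = -320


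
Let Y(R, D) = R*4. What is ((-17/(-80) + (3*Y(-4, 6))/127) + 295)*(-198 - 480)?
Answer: -1015480941/5080 ≈ -1.9990e+5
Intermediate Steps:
Y(R, D) = 4*R
((-17/(-80) + (3*Y(-4, 6))/127) + 295)*(-198 - 480) = ((-17/(-80) + (3*(4*(-4)))/127) + 295)*(-198 - 480) = ((-17*(-1/80) + (3*(-16))*(1/127)) + 295)*(-678) = ((17/80 - 48*1/127) + 295)*(-678) = ((17/80 - 48/127) + 295)*(-678) = (-1681/10160 + 295)*(-678) = (2995519/10160)*(-678) = -1015480941/5080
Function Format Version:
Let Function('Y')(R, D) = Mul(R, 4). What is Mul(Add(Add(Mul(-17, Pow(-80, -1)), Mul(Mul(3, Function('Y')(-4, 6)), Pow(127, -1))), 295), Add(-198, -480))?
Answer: Rational(-1015480941, 5080) ≈ -1.9990e+5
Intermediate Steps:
Function('Y')(R, D) = Mul(4, R)
Mul(Add(Add(Mul(-17, Pow(-80, -1)), Mul(Mul(3, Function('Y')(-4, 6)), Pow(127, -1))), 295), Add(-198, -480)) = Mul(Add(Add(Mul(-17, Pow(-80, -1)), Mul(Mul(3, Mul(4, -4)), Pow(127, -1))), 295), Add(-198, -480)) = Mul(Add(Add(Mul(-17, Rational(-1, 80)), Mul(Mul(3, -16), Rational(1, 127))), 295), -678) = Mul(Add(Add(Rational(17, 80), Mul(-48, Rational(1, 127))), 295), -678) = Mul(Add(Add(Rational(17, 80), Rational(-48, 127)), 295), -678) = Mul(Add(Rational(-1681, 10160), 295), -678) = Mul(Rational(2995519, 10160), -678) = Rational(-1015480941, 5080)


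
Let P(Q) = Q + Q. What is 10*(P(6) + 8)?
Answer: 200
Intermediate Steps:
P(Q) = 2*Q
10*(P(6) + 8) = 10*(2*6 + 8) = 10*(12 + 8) = 10*20 = 200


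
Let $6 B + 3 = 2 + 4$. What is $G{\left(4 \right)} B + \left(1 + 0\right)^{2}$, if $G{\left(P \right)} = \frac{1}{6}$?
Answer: $\frac{13}{12} \approx 1.0833$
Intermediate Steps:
$B = \frac{1}{2}$ ($B = - \frac{1}{2} + \frac{2 + 4}{6} = - \frac{1}{2} + \frac{1}{6} \cdot 6 = - \frac{1}{2} + 1 = \frac{1}{2} \approx 0.5$)
$G{\left(P \right)} = \frac{1}{6}$
$G{\left(4 \right)} B + \left(1 + 0\right)^{2} = \frac{1}{6} \cdot \frac{1}{2} + \left(1 + 0\right)^{2} = \frac{1}{12} + 1^{2} = \frac{1}{12} + 1 = \frac{13}{12}$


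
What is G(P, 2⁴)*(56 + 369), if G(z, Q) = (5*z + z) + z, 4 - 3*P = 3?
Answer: 2975/3 ≈ 991.67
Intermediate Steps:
P = ⅓ (P = 4/3 - ⅓*3 = 4/3 - 1 = ⅓ ≈ 0.33333)
G(z, Q) = 7*z (G(z, Q) = 6*z + z = 7*z)
G(P, 2⁴)*(56 + 369) = (7*(⅓))*(56 + 369) = (7/3)*425 = 2975/3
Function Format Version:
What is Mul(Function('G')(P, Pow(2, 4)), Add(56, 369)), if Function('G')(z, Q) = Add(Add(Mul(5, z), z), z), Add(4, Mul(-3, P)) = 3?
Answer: Rational(2975, 3) ≈ 991.67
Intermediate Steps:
P = Rational(1, 3) (P = Add(Rational(4, 3), Mul(Rational(-1, 3), 3)) = Add(Rational(4, 3), -1) = Rational(1, 3) ≈ 0.33333)
Function('G')(z, Q) = Mul(7, z) (Function('G')(z, Q) = Add(Mul(6, z), z) = Mul(7, z))
Mul(Function('G')(P, Pow(2, 4)), Add(56, 369)) = Mul(Mul(7, Rational(1, 3)), Add(56, 369)) = Mul(Rational(7, 3), 425) = Rational(2975, 3)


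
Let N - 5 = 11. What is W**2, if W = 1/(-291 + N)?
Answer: 1/75625 ≈ 1.3223e-5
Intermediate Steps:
N = 16 (N = 5 + 11 = 16)
W = -1/275 (W = 1/(-291 + 16) = 1/(-275) = -1/275 ≈ -0.0036364)
W**2 = (-1/275)**2 = 1/75625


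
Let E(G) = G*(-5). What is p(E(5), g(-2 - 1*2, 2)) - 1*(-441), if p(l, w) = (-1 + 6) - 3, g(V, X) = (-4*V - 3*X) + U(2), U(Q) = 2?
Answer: 443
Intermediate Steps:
g(V, X) = 2 - 4*V - 3*X (g(V, X) = (-4*V - 3*X) + 2 = 2 - 4*V - 3*X)
E(G) = -5*G
p(l, w) = 2 (p(l, w) = 5 - 3 = 2)
p(E(5), g(-2 - 1*2, 2)) - 1*(-441) = 2 - 1*(-441) = 2 + 441 = 443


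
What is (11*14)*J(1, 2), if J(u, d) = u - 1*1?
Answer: 0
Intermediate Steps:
J(u, d) = -1 + u (J(u, d) = u - 1 = -1 + u)
(11*14)*J(1, 2) = (11*14)*(-1 + 1) = 154*0 = 0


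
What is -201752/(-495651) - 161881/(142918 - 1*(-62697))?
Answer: -38753242051/101913280365 ≈ -0.38026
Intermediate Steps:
-201752/(-495651) - 161881/(142918 - 1*(-62697)) = -201752*(-1/495651) - 161881/(142918 + 62697) = 201752/495651 - 161881/205615 = -38753242051/101913280365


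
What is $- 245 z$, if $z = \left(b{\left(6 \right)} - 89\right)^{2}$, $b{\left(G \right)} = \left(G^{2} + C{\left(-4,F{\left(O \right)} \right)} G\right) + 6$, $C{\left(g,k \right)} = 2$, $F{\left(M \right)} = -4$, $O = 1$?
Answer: $-300125$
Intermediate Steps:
$b{\left(G \right)} = 6 + G^{2} + 2 G$ ($b{\left(G \right)} = \left(G^{2} + 2 G\right) + 6 = 6 + G^{2} + 2 G$)
$z = 1225$ ($z = \left(\left(6 + 6^{2} + 2 \cdot 6\right) - 89\right)^{2} = \left(\left(6 + 36 + 12\right) - 89\right)^{2} = \left(54 - 89\right)^{2} = \left(-35\right)^{2} = 1225$)
$- 245 z = \left(-245\right) 1225 = -300125$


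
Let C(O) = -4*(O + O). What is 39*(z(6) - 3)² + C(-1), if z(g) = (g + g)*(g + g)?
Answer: 775367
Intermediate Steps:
z(g) = 4*g² (z(g) = (2*g)*(2*g) = 4*g²)
C(O) = -8*O
39*(z(6) - 3)² + C(-1) = 39*(4*6² - 3)² - 8*(-1) = 39*(4*36 - 3)² + 8 = 39*(144 - 3)² + 8 = 39*141² + 8 = 39*19881 + 8 = 775359 + 8 = 775367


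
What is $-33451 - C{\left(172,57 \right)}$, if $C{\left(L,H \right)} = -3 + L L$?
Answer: $-63032$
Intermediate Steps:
$C{\left(L,H \right)} = -3 + L^{2}$
$-33451 - C{\left(172,57 \right)} = -33451 - \left(-3 + 172^{2}\right) = -33451 - \left(-3 + 29584\right) = -33451 - 29581 = -63032$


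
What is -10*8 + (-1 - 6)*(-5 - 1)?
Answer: -38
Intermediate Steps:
-10*8 + (-1 - 6)*(-5 - 1) = -80 - 7*(-6) = -80 + 42 = -38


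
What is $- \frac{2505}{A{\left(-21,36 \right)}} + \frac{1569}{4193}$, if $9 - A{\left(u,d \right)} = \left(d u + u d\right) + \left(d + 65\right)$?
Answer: $- \frac{1655097}{1190812} \approx -1.3899$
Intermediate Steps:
$A{\left(u,d \right)} = -56 - d - 2 d u$ ($A{\left(u,d \right)} = 9 - \left(\left(d u + u d\right) + \left(d + 65\right)\right) = 9 - \left(\left(d u + d u\right) + \left(65 + d\right)\right) = 9 - \left(2 d u + \left(65 + d\right)\right) = 9 - \left(65 + d + 2 d u\right) = -56 - d - 2 d u$)
$- \frac{2505}{A{\left(-21,36 \right)}} + \frac{1569}{4193} = - \frac{2505}{-56 - 36 - 72 \left(-21\right)} + \frac{1569}{4193} = - \frac{2505}{-56 - 36 + 1512} + 1569 \cdot \frac{1}{4193} = - \frac{2505}{1420} + \frac{1569}{4193} = \left(-2505\right) \frac{1}{1420} + \frac{1569}{4193} = - \frac{501}{284} + \frac{1569}{4193} = - \frac{1655097}{1190812}$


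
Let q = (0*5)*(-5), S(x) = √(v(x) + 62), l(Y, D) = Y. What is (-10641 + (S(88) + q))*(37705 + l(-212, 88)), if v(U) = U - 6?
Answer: -398513097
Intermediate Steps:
v(U) = -6 + U
S(x) = √(56 + x) (S(x) = √((-6 + x) + 62) = √(56 + x))
q = 0 (q = 0*(-5) = 0)
(-10641 + (S(88) + q))*(37705 + l(-212, 88)) = (-10641 + (√(56 + 88) + 0))*(37705 - 212) = (-10641 + (√144 + 0))*37493 = (-10641 + (12 + 0))*37493 = (-10641 + 12)*37493 = -10629*37493 = -398513097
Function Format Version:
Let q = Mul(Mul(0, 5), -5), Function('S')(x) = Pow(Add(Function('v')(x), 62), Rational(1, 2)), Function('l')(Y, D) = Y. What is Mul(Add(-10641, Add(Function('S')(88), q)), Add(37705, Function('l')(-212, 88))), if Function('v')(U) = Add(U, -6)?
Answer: -398513097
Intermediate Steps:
Function('v')(U) = Add(-6, U)
Function('S')(x) = Pow(Add(56, x), Rational(1, 2)) (Function('S')(x) = Pow(Add(Add(-6, x), 62), Rational(1, 2)) = Pow(Add(56, x), Rational(1, 2)))
q = 0 (q = Mul(0, -5) = 0)
Mul(Add(-10641, Add(Function('S')(88), q)), Add(37705, Function('l')(-212, 88))) = Mul(Add(-10641, Add(Pow(Add(56, 88), Rational(1, 2)), 0)), Add(37705, -212)) = Mul(Add(-10641, Add(Pow(144, Rational(1, 2)), 0)), 37493) = Mul(Add(-10641, Add(12, 0)), 37493) = Mul(Add(-10641, 12), 37493) = Mul(-10629, 37493) = -398513097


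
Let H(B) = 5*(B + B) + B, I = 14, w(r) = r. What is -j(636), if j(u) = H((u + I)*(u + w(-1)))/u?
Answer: -2270125/318 ≈ -7138.8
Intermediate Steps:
H(B) = 11*B (H(B) = 5*(2*B) + B = 10*B + B = 11*B)
j(u) = 11*(-1 + u)*(14 + u)/u (j(u) = (11*((u + 14)*(u - 1)))/u = (11*((14 + u)*(-1 + u)))/u = (11*((-1 + u)*(14 + u)))/u = (11*(-1 + u)*(14 + u))/u = 11*(-1 + u)*(14 + u)/u)
-j(636) = -(143 - 154/636 + 11*636) = -(143 - 154*1/636 + 6996) = -(143 - 77/318 + 6996) = -1*2270125/318 = -2270125/318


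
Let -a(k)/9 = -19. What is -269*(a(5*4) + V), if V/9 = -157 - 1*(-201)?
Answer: -152523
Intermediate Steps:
a(k) = 171 (a(k) = -9*(-19) = 171)
V = 396 (V = 9*(-157 - 1*(-201)) = 9*(-157 + 201) = 9*44 = 396)
-269*(a(5*4) + V) = -269*(171 + 396) = -269*567 = -152523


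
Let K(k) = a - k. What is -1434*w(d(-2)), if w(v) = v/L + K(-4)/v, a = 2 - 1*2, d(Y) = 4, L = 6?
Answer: -2390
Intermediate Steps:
a = 0 (a = 2 - 2 = 0)
K(k) = -k (K(k) = 0 - k = -k)
w(v) = 4/v + v/6 (w(v) = v/6 + (-1*(-4))/v = v*(⅙) + 4/v = v/6 + 4/v = 4/v + v/6)
-1434*w(d(-2)) = -1434*(4/4 + (⅙)*4) = -1434*(4*(¼) + ⅔) = -1434*(1 + ⅔) = -1434*5/3 = -2390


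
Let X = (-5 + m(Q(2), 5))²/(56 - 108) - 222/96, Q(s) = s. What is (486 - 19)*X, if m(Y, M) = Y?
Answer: -241439/208 ≈ -1160.8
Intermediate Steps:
X = -517/208 (X = (-5 + 2)²/(56 - 108) - 222/96 = (-3)²/(-52) - 222*1/96 = 9*(-1/52) - 37/16 = -9/52 - 37/16 = -517/208 ≈ -2.4856)
(486 - 19)*X = (486 - 19)*(-517/208) = 467*(-517/208) = -241439/208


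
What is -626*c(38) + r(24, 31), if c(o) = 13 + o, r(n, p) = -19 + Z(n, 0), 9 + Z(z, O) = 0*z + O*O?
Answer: -31954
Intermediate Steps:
Z(z, O) = -9 + O² (Z(z, O) = -9 + (0*z + O*O) = -9 + (0 + O²) = -9 + O²)
r(n, p) = -28 (r(n, p) = -19 + (-9 + 0²) = -19 + (-9 + 0) = -19 - 9 = -28)
-626*c(38) + r(24, 31) = -626*(13 + 38) - 28 = -626*51 - 28 = -31926 - 28 = -31954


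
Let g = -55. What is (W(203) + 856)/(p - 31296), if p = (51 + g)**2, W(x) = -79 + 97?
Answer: -19/680 ≈ -0.027941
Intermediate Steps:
W(x) = 18
p = 16 (p = (51 - 55)**2 = (-4)**2 = 16)
(W(203) + 856)/(p - 31296) = (18 + 856)/(16 - 31296) = 874/(-31280) = 874*(-1/31280) = -19/680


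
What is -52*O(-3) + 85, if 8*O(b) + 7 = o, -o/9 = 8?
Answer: 1197/2 ≈ 598.50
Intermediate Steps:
o = -72 (o = -9*8 = -72)
O(b) = -79/8 (O(b) = -7/8 + (1/8)*(-72) = -7/8 - 9 = -79/8)
-52*O(-3) + 85 = -52*(-79/8) + 85 = 1027/2 + 85 = 1197/2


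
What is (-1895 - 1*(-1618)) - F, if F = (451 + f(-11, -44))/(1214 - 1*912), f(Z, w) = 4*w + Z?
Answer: -41959/151 ≈ -277.87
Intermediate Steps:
f(Z, w) = Z + 4*w
F = 132/151 (F = (451 + (-11 + 4*(-44)))/(1214 - 1*912) = (451 + (-11 - 176))/(1214 - 912) = (451 - 187)/302 = 264*(1/302) = 132/151 ≈ 0.87417)
(-1895 - 1*(-1618)) - F = (-1895 - 1*(-1618)) - 1*132/151 = (-1895 + 1618) - 132/151 = -277 - 132/151 = -41959/151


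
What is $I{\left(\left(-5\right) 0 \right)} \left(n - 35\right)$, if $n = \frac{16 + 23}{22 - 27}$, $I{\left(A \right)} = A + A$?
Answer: $0$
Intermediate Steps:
$I{\left(A \right)} = 2 A$
$n = - \frac{39}{5}$ ($n = \frac{39}{-5} = 39 \left(- \frac{1}{5}\right) = - \frac{39}{5} \approx -7.8$)
$I{\left(\left(-5\right) 0 \right)} \left(n - 35\right) = 2 \left(\left(-5\right) 0\right) \left(- \frac{39}{5} - 35\right) = 2 \cdot 0 \left(- \frac{39}{5} - 35\right) = 0 \left(- \frac{214}{5}\right) = 0$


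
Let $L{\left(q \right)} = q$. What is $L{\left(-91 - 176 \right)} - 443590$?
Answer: $-443857$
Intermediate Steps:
$L{\left(-91 - 176 \right)} - 443590 = \left(-91 - 176\right) - 443590 = -267 - 443590 = -443857$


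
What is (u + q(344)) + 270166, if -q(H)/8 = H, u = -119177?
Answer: 148237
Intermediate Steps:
q(H) = -8*H
(u + q(344)) + 270166 = (-119177 - 8*344) + 270166 = (-119177 - 2752) + 270166 = -121929 + 270166 = 148237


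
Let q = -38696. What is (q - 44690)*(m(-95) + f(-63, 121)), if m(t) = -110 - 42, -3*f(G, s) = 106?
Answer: 46862932/3 ≈ 1.5621e+7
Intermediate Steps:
f(G, s) = -106/3 (f(G, s) = -1/3*106 = -106/3)
m(t) = -152
(q - 44690)*(m(-95) + f(-63, 121)) = (-38696 - 44690)*(-152 - 106/3) = -83386*(-562/3) = 46862932/3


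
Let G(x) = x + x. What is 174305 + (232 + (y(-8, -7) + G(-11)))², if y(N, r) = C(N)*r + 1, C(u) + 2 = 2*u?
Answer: 287874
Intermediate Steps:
G(x) = 2*x
C(u) = -2 + 2*u
y(N, r) = 1 + r*(-2 + 2*N) (y(N, r) = (-2 + 2*N)*r + 1 = r*(-2 + 2*N) + 1 = 1 + r*(-2 + 2*N))
174305 + (232 + (y(-8, -7) + G(-11)))² = 174305 + (232 + ((1 + 2*(-7)*(-1 - 8)) + 2*(-11)))² = 174305 + (232 + ((1 + 2*(-7)*(-9)) - 22))² = 174305 + (232 + ((1 + 126) - 22))² = 174305 + (232 + (127 - 22))² = 174305 + (232 + 105)² = 174305 + 337² = 174305 + 113569 = 287874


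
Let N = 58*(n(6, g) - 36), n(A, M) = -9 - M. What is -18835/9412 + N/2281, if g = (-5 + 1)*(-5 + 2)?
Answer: -74078707/21468772 ≈ -3.4505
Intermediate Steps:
g = 12 (g = -4*(-3) = 12)
N = -3306 (N = 58*((-9 - 1*12) - 36) = 58*((-9 - 12) - 36) = 58*(-21 - 36) = 58*(-57) = -3306)
-18835/9412 + N/2281 = -18835/9412 - 3306/2281 = -74078707/21468772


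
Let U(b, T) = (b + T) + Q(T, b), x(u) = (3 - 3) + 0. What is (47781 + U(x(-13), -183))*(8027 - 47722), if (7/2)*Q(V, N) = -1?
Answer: -13225738880/7 ≈ -1.8894e+9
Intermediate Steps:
Q(V, N) = -2/7 (Q(V, N) = (2/7)*(-1) = -2/7)
x(u) = 0 (x(u) = 0 + 0 = 0)
U(b, T) = -2/7 + T + b (U(b, T) = (b + T) - 2/7 = (T + b) - 2/7 = -2/7 + T + b)
(47781 + U(x(-13), -183))*(8027 - 47722) = (47781 + (-2/7 - 183 + 0))*(8027 - 47722) = (47781 - 1283/7)*(-39695) = (333184/7)*(-39695) = -13225738880/7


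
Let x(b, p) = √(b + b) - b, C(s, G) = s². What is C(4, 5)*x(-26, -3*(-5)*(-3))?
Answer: 416 + 32*I*√13 ≈ 416.0 + 115.38*I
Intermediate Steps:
x(b, p) = -b + √2*√b (x(b, p) = √(2*b) - b = √2*√b - b = -b + √2*√b)
C(4, 5)*x(-26, -3*(-5)*(-3)) = 4²*(-1*(-26) + √2*√(-26)) = 16*(26 + √2*(I*√26)) = 16*(26 + 2*I*√13) = 416 + 32*I*√13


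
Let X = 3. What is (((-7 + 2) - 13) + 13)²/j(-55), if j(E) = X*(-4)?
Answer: -25/12 ≈ -2.0833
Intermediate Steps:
j(E) = -12 (j(E) = 3*(-4) = -12)
(((-7 + 2) - 13) + 13)²/j(-55) = (((-7 + 2) - 13) + 13)²/(-12) = ((-5 - 13) + 13)²*(-1/12) = (-18 + 13)²*(-1/12) = (-5)²*(-1/12) = 25*(-1/12) = -25/12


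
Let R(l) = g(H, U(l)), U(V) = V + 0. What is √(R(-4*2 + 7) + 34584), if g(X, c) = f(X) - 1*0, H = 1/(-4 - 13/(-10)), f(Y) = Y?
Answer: √2801274/9 ≈ 185.97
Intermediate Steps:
U(V) = V
H = -10/27 (H = 1/(-4 - 13*(-⅒)) = 1/(-4 + 13/10) = 1/(-27/10) = -10/27 ≈ -0.37037)
g(X, c) = X (g(X, c) = X - 1*0 = X + 0 = X)
R(l) = -10/27
√(R(-4*2 + 7) + 34584) = √(-10/27 + 34584) = √(933758/27) = √2801274/9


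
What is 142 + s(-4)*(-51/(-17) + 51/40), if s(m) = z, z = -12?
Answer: 907/10 ≈ 90.700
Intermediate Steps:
s(m) = -12
142 + s(-4)*(-51/(-17) + 51/40) = 142 - 12*(-51/(-17) + 51/40) = 142 - 12*(-51*(-1/17) + 51*(1/40)) = 142 - 12*(3 + 51/40) = 142 - 12*171/40 = 142 - 513/10 = 907/10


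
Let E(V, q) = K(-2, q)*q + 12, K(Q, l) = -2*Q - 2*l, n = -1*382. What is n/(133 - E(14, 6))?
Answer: -382/169 ≈ -2.2604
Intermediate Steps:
n = -382
E(V, q) = 12 + q*(4 - 2*q) (E(V, q) = (-2*(-2) - 2*q)*q + 12 = (4 - 2*q)*q + 12 = q*(4 - 2*q) + 12 = 12 + q*(4 - 2*q))
n/(133 - E(14, 6)) = -382/(133 - (12 - 2*6*(-2 + 6))) = -382/(133 - (12 - 2*6*4)) = -382/(133 - (12 - 48)) = -382/(133 - 1*(-36)) = -382/(133 + 36) = -382/169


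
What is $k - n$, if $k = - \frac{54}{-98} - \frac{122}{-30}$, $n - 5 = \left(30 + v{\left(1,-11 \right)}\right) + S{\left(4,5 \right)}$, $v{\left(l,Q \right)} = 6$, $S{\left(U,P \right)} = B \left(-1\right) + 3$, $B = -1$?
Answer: $- \frac{29681}{735} \approx -40.382$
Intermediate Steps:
$S{\left(U,P \right)} = 4$ ($S{\left(U,P \right)} = \left(-1\right) \left(-1\right) + 3 = 1 + 3 = 4$)
$n = 45$ ($n = 5 + \left(\left(30 + 6\right) + 4\right) = 5 + \left(36 + 4\right) = 5 + 40 = 45$)
$k = \frac{3394}{735}$ ($k = \left(-54\right) \left(- \frac{1}{98}\right) - - \frac{61}{15} = \frac{27}{49} + \frac{61}{15} = \frac{3394}{735} \approx 4.6177$)
$k - n = \frac{3394}{735} - 45 = - \frac{29681}{735}$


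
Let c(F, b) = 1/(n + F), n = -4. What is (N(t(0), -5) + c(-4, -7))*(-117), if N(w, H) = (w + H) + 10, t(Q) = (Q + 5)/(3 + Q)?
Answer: -6123/8 ≈ -765.38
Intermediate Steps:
t(Q) = (5 + Q)/(3 + Q)
c(F, b) = 1/(-4 + F)
N(w, H) = 10 + H + w (N(w, H) = (H + w) + 10 = 10 + H + w)
(N(t(0), -5) + c(-4, -7))*(-117) = ((10 - 5 + (5 + 0)/(3 + 0)) + 1/(-4 - 4))*(-117) = ((10 - 5 + 5/3) + 1/(-8))*(-117) = ((10 - 5 + (⅓)*5) - ⅛)*(-117) = ((10 - 5 + 5/3) - ⅛)*(-117) = (20/3 - ⅛)*(-117) = (157/24)*(-117) = -6123/8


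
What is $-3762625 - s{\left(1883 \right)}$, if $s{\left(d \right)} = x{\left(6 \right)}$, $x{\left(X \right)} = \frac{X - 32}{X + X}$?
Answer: $- \frac{22575737}{6} \approx -3.7626 \cdot 10^{6}$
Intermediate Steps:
$x{\left(X \right)} = \frac{-32 + X}{2 X}$
$s{\left(d \right)} = - \frac{13}{6}$ ($s{\left(d \right)} = \frac{-32 + 6}{2 \cdot 6} = \frac{1}{2} \cdot \frac{1}{6} \left(-26\right) = - \frac{13}{6}$)
$-3762625 - s{\left(1883 \right)} = -3762625 - - \frac{13}{6} = -3762625 + \frac{13}{6} = - \frac{22575737}{6}$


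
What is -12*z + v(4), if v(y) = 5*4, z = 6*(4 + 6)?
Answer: -700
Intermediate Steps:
z = 60 (z = 6*10 = 60)
v(y) = 20
-12*z + v(4) = -12*60 + 20 = -720 + 20 = -700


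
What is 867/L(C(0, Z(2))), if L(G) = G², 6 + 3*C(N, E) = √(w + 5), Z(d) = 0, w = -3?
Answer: 7803/(6 - √2)² ≈ 371.05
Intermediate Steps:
C(N, E) = -2 + √2/3 (C(N, E) = -2 + √(-3 + 5)/3 = -2 + √2/3)
867/L(C(0, Z(2))) = 867/((-2 + √2/3)²) = 867/(-2 + √2/3)²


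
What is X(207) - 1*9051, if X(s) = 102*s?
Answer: 12063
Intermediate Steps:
X(207) - 1*9051 = 102*207 - 1*9051 = 21114 - 9051 = 12063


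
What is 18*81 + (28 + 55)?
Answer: 1541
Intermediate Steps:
18*81 + (28 + 55) = 1458 + 83 = 1541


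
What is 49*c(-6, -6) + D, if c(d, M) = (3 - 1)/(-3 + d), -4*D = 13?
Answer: -509/36 ≈ -14.139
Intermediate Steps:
D = -13/4 (D = -1/4*13 = -13/4 ≈ -3.2500)
c(d, M) = 2/(-3 + d)
49*c(-6, -6) + D = 49*(2/(-3 - 6)) - 13/4 = 49*(2/(-9)) - 13/4 = 49*(2*(-1/9)) - 13/4 = 49*(-2/9) - 13/4 = -98/9 - 13/4 = -509/36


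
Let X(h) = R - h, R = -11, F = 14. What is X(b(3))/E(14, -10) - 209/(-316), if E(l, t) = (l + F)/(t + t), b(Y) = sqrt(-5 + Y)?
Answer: 18843/2212 + 5*I*sqrt(2)/7 ≈ 8.5185 + 1.0102*I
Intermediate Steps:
E(l, t) = (14 + l)/(2*t) (E(l, t) = (l + 14)/(t + t) = (14 + l)/((2*t)) = (14 + l)*(1/(2*t)) = (14 + l)/(2*t))
X(h) = -11 - h
X(b(3))/E(14, -10) - 209/(-316) = (-11 - sqrt(-5 + 3))/(((1/2)*(14 + 14)/(-10))) - 209/(-316) = (-11 - sqrt(-2))/(((1/2)*(-1/10)*28)) - 209*(-1/316) = (-11 - I*sqrt(2))/(-7/5) + 209/316 = (-11 - I*sqrt(2))*(-5/7) + 209/316 = (55/7 + 5*I*sqrt(2)/7) + 209/316 = 18843/2212 + 5*I*sqrt(2)/7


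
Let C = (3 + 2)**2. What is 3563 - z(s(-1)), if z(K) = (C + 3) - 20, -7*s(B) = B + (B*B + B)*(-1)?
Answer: 3555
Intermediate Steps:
C = 25 (C = 5**2 = 25)
s(B) = B**2/7 (s(B) = -(B + (B*B + B)*(-1))/7 = -(B + (B**2 + B)*(-1))/7 = -(B + (B + B**2)*(-1))/7 = -(B + (-B - B**2))/7 = -(-1)*B**2/7 = B**2/7)
z(K) = 8 (z(K) = (25 + 3) - 20 = 28 - 20 = 8)
3563 - z(s(-1)) = 3563 - 1*8 = 3563 - 8 = 3555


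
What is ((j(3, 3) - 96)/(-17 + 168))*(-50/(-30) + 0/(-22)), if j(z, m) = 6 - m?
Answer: -155/151 ≈ -1.0265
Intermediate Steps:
((j(3, 3) - 96)/(-17 + 168))*(-50/(-30) + 0/(-22)) = (((6 - 1*3) - 96)/(-17 + 168))*(-50/(-30) + 0/(-22)) = (((6 - 3) - 96)/151)*(-50*(-1/30) + 0*(-1/22)) = ((3 - 96)*(1/151))*(5/3 + 0) = -93*1/151*(5/3) = -93/151*5/3 = -155/151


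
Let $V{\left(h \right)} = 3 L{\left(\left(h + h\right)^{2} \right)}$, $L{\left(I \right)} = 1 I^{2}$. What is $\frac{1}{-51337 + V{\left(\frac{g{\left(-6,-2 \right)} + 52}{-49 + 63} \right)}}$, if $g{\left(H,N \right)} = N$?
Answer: $- \frac{2401}{104510137} \approx -2.2974 \cdot 10^{-5}$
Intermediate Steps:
$L{\left(I \right)} = I^{2}$
$V{\left(h \right)} = 48 h^{4}$ ($V{\left(h \right)} = 3 \left(\left(h + h\right)^{2}\right)^{2} = 3 \left(\left(2 h\right)^{2}\right)^{2} = 3 \left(4 h^{2}\right)^{2} = 3 \cdot 16 h^{4} = 48 h^{4}$)
$\frac{1}{-51337 + V{\left(\frac{g{\left(-6,-2 \right)} + 52}{-49 + 63} \right)}} = \frac{1}{-51337 + 48 \left(\frac{-2 + 52}{-49 + 63}\right)^{4}} = \frac{1}{-51337 + 48 \left(\frac{50}{14}\right)^{4}} = \frac{1}{-51337 + 48 \left(50 \cdot \frac{1}{14}\right)^{4}} = \frac{1}{-51337 + 48 \left(\frac{25}{7}\right)^{4}} = \frac{1}{-51337 + 48 \cdot \frac{390625}{2401}} = \frac{1}{-51337 + \frac{18750000}{2401}} = \frac{1}{- \frac{104510137}{2401}} = - \frac{2401}{104510137}$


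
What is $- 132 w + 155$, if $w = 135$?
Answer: $-17665$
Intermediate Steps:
$- 132 w + 155 = \left(-132\right) 135 + 155 = -17820 + 155 = -17665$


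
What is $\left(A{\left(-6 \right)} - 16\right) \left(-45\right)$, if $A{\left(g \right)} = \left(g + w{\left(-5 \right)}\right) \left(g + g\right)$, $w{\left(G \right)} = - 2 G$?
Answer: $2880$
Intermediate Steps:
$A{\left(g \right)} = 2 g \left(10 + g\right)$ ($A{\left(g \right)} = \left(g - -10\right) \left(g + g\right) = \left(g + 10\right) 2 g = \left(10 + g\right) 2 g = 2 g \left(10 + g\right)$)
$\left(A{\left(-6 \right)} - 16\right) \left(-45\right) = \left(2 \left(-6\right) \left(10 - 6\right) - 16\right) \left(-45\right) = \left(2 \left(-6\right) 4 - 16\right) \left(-45\right) = \left(-48 - 16\right) \left(-45\right) = \left(-64\right) \left(-45\right) = 2880$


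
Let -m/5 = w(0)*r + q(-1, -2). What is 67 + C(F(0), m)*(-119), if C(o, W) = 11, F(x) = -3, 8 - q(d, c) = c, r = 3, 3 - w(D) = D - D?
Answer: -1242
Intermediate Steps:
w(D) = 3 (w(D) = 3 - (D - D) = 3 - 1*0 = 3 + 0 = 3)
q(d, c) = 8 - c
m = -95 (m = -5*(3*3 + (8 - 1*(-2))) = -5*(9 + (8 + 2)) = -5*(9 + 10) = -5*19 = -95)
67 + C(F(0), m)*(-119) = 67 + 11*(-119) = 67 - 1309 = -1242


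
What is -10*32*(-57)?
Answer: 18240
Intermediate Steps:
-10*32*(-57) = -320*(-57) = 18240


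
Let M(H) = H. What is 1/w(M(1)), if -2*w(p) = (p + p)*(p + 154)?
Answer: -1/155 ≈ -0.0064516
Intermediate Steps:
w(p) = -p*(154 + p) (w(p) = -(p + p)*(p + 154)/2 = -2*p*(154 + p)/2 = -p*(154 + p))
1/w(M(1)) = 1/(-1*1*(154 + 1)) = 1/(-1*1*155) = 1/(-155) = -1/155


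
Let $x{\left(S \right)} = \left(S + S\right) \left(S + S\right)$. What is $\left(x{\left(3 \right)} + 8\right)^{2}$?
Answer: $1936$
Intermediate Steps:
$x{\left(S \right)} = 4 S^{2}$ ($x{\left(S \right)} = 2 S 2 S = 4 S^{2}$)
$\left(x{\left(3 \right)} + 8\right)^{2} = \left(4 \cdot 3^{2} + 8\right)^{2} = \left(4 \cdot 9 + 8\right)^{2} = \left(36 + 8\right)^{2} = 44^{2} = 1936$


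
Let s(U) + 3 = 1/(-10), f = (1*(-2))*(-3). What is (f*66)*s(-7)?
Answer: -6138/5 ≈ -1227.6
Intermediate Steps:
f = 6 (f = -2*(-3) = 6)
s(U) = -31/10 (s(U) = -3 + 1/(-10) = -3 - 1/10 = -31/10)
(f*66)*s(-7) = (6*66)*(-31/10) = 396*(-31/10) = -6138/5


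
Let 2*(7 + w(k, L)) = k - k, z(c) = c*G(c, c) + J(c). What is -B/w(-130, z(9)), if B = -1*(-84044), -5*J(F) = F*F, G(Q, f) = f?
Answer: 84044/7 ≈ 12006.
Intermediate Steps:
J(F) = -F²/5 (J(F) = -F*F/5 = -F²/5)
z(c) = 4*c²/5 (z(c) = c*c - c²/5 = c² - c²/5 = 4*c²/5)
w(k, L) = -7 (w(k, L) = -7 + (k - k)/2 = -7 + (½)*0 = -7 + 0 = -7)
B = 84044
-B/w(-130, z(9)) = -84044/(-7) = -84044*(-1)/7 = -1*(-84044/7) = 84044/7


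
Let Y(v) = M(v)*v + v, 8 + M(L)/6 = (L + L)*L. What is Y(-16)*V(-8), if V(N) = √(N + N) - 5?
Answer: 242000 - 193600*I ≈ 2.42e+5 - 1.936e+5*I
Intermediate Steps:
M(L) = -48 + 12*L² (M(L) = -48 + 6*((L + L)*L) = -48 + 6*((2*L)*L) = -48 + 6*(2*L²) = -48 + 12*L²)
V(N) = -5 + √2*√N (V(N) = √(2*N) - 5 = √2*√N - 5 = -5 + √2*√N)
Y(v) = v + v*(-48 + 12*v²) (Y(v) = (-48 + 12*v²)*v + v = v*(-48 + 12*v²) + v = v + v*(-48 + 12*v²))
Y(-16)*V(-8) = (-16*(-47 + 12*(-16)²))*(-5 + √2*√(-8)) = (-16*(-47 + 12*256))*(-5 + √2*(2*I*√2)) = (-16*(-47 + 3072))*(-5 + 4*I) = (-16*3025)*(-5 + 4*I) = -48400*(-5 + 4*I) = 242000 - 193600*I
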